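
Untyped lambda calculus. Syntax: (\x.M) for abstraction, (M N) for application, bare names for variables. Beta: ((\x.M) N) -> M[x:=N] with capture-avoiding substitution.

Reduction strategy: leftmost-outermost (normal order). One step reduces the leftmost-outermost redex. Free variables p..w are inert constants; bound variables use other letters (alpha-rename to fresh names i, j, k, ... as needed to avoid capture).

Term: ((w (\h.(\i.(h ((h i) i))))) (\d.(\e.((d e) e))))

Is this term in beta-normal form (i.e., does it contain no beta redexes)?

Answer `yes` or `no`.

Term: ((w (\h.(\i.(h ((h i) i))))) (\d.(\e.((d e) e))))
No beta redexes found.

Answer: yes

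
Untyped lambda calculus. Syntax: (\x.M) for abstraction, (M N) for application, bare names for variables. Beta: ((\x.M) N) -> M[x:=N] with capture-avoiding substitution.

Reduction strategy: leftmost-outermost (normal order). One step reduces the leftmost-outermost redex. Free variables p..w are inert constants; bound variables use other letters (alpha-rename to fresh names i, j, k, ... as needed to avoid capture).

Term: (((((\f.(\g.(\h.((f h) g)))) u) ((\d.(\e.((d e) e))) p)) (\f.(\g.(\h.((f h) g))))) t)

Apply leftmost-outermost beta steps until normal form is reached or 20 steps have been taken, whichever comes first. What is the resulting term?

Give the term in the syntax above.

Answer: (((u (\f.(\g.(\h.((f h) g))))) (\e.((p e) e))) t)

Derivation:
Step 0: (((((\f.(\g.(\h.((f h) g)))) u) ((\d.(\e.((d e) e))) p)) (\f.(\g.(\h.((f h) g))))) t)
Step 1: ((((\g.(\h.((u h) g))) ((\d.(\e.((d e) e))) p)) (\f.(\g.(\h.((f h) g))))) t)
Step 2: (((\h.((u h) ((\d.(\e.((d e) e))) p))) (\f.(\g.(\h.((f h) g))))) t)
Step 3: (((u (\f.(\g.(\h.((f h) g))))) ((\d.(\e.((d e) e))) p)) t)
Step 4: (((u (\f.(\g.(\h.((f h) g))))) (\e.((p e) e))) t)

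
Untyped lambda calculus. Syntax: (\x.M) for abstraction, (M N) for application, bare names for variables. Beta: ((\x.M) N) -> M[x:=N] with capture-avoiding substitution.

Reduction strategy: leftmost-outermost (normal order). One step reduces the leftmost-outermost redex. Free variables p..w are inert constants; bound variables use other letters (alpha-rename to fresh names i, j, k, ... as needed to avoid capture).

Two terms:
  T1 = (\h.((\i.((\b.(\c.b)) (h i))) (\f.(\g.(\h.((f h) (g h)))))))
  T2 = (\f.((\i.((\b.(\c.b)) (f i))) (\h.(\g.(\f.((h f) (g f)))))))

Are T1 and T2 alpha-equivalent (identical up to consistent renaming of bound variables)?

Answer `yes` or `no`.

Answer: yes

Derivation:
Term 1: (\h.((\i.((\b.(\c.b)) (h i))) (\f.(\g.(\h.((f h) (g h)))))))
Term 2: (\f.((\i.((\b.(\c.b)) (f i))) (\h.(\g.(\f.((h f) (g f)))))))
Alpha-equivalence: compare structure up to binder renaming.
Result: True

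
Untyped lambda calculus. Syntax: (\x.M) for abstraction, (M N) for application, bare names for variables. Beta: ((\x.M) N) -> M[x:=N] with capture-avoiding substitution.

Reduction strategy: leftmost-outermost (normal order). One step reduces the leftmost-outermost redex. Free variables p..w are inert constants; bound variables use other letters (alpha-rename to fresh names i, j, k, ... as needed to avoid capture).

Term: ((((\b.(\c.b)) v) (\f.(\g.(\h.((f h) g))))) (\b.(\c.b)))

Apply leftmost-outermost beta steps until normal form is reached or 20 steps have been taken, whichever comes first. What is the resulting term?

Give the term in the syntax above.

Answer: (v (\b.(\c.b)))

Derivation:
Step 0: ((((\b.(\c.b)) v) (\f.(\g.(\h.((f h) g))))) (\b.(\c.b)))
Step 1: (((\c.v) (\f.(\g.(\h.((f h) g))))) (\b.(\c.b)))
Step 2: (v (\b.(\c.b)))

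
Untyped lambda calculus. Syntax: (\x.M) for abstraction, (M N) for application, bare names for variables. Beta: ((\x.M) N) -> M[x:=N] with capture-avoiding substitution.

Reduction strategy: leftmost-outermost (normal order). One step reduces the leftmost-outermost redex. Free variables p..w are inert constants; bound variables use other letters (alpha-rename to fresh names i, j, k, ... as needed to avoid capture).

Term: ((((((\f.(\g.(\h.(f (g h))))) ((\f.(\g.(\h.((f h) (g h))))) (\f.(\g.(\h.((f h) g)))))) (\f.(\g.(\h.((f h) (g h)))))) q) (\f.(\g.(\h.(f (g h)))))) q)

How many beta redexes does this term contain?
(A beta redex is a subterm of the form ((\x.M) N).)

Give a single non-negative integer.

Answer: 2

Derivation:
Term: ((((((\f.(\g.(\h.(f (g h))))) ((\f.(\g.(\h.((f h) (g h))))) (\f.(\g.(\h.((f h) g)))))) (\f.(\g.(\h.((f h) (g h)))))) q) (\f.(\g.(\h.(f (g h)))))) q)
  Redex: ((\f.(\g.(\h.(f (g h))))) ((\f.(\g.(\h.((f h) (g h))))) (\f.(\g.(\h.((f h) g))))))
  Redex: ((\f.(\g.(\h.((f h) (g h))))) (\f.(\g.(\h.((f h) g)))))
Total redexes: 2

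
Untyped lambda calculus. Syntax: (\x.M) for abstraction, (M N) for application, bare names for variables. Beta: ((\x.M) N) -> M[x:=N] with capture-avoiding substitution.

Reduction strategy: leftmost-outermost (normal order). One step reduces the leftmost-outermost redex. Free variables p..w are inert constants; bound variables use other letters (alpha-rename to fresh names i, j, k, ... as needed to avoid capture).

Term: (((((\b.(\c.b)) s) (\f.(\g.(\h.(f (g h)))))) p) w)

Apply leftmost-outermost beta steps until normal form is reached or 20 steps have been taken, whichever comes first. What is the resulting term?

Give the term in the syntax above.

Step 0: (((((\b.(\c.b)) s) (\f.(\g.(\h.(f (g h)))))) p) w)
Step 1: ((((\c.s) (\f.(\g.(\h.(f (g h)))))) p) w)
Step 2: ((s p) w)

Answer: ((s p) w)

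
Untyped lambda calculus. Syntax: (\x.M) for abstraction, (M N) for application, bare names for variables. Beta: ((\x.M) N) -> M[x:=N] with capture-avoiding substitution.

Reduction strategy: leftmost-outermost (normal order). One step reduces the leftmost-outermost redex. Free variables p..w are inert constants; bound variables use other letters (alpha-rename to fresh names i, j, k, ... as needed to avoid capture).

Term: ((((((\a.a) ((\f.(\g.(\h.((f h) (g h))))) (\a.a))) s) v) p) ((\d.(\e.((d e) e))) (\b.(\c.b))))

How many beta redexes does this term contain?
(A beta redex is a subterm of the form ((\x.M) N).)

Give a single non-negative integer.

Answer: 3

Derivation:
Term: ((((((\a.a) ((\f.(\g.(\h.((f h) (g h))))) (\a.a))) s) v) p) ((\d.(\e.((d e) e))) (\b.(\c.b))))
  Redex: ((\a.a) ((\f.(\g.(\h.((f h) (g h))))) (\a.a)))
  Redex: ((\f.(\g.(\h.((f h) (g h))))) (\a.a))
  Redex: ((\d.(\e.((d e) e))) (\b.(\c.b)))
Total redexes: 3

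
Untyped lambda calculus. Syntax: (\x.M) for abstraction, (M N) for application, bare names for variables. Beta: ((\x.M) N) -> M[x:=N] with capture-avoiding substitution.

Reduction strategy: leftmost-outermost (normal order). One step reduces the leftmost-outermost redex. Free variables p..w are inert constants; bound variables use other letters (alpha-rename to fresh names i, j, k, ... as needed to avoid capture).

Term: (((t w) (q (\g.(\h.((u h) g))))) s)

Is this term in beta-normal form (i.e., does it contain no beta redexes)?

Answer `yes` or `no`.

Answer: yes

Derivation:
Term: (((t w) (q (\g.(\h.((u h) g))))) s)
No beta redexes found.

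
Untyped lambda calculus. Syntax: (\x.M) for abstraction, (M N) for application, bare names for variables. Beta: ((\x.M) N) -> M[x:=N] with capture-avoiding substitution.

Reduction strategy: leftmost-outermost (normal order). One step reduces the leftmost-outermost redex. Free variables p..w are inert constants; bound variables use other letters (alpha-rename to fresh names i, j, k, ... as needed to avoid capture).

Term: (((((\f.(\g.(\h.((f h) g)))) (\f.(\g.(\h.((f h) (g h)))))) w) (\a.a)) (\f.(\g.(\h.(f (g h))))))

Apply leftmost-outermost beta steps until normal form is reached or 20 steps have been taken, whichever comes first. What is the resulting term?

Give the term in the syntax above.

Step 0: (((((\f.(\g.(\h.((f h) g)))) (\f.(\g.(\h.((f h) (g h)))))) w) (\a.a)) (\f.(\g.(\h.(f (g h))))))
Step 1: ((((\g.(\h.(((\f.(\g.(\h.((f h) (g h))))) h) g))) w) (\a.a)) (\f.(\g.(\h.(f (g h))))))
Step 2: (((\h.(((\f.(\g.(\h.((f h) (g h))))) h) w)) (\a.a)) (\f.(\g.(\h.(f (g h))))))
Step 3: ((((\f.(\g.(\h.((f h) (g h))))) (\a.a)) w) (\f.(\g.(\h.(f (g h))))))
Step 4: (((\g.(\h.(((\a.a) h) (g h)))) w) (\f.(\g.(\h.(f (g h))))))
Step 5: ((\h.(((\a.a) h) (w h))) (\f.(\g.(\h.(f (g h))))))
Step 6: (((\a.a) (\f.(\g.(\h.(f (g h)))))) (w (\f.(\g.(\h.(f (g h)))))))
Step 7: ((\f.(\g.(\h.(f (g h))))) (w (\f.(\g.(\h.(f (g h)))))))
Step 8: (\g.(\h.((w (\f.(\g.(\h.(f (g h)))))) (g h))))

Answer: (\g.(\h.((w (\f.(\g.(\h.(f (g h)))))) (g h))))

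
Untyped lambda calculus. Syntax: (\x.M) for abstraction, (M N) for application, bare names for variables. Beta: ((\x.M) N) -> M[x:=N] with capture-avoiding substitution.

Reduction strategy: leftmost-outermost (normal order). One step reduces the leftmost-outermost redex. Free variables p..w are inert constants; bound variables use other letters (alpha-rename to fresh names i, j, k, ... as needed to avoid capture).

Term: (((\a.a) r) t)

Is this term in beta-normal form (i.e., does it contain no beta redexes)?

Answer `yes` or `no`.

Term: (((\a.a) r) t)
Found 1 beta redex(es).

Answer: no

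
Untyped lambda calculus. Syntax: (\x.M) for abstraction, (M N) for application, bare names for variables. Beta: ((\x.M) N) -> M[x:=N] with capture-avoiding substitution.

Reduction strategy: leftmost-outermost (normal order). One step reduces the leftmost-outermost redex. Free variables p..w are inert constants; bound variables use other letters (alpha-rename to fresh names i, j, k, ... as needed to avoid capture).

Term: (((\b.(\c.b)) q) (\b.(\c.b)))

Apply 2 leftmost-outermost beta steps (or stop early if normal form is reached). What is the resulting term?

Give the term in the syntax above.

Step 0: (((\b.(\c.b)) q) (\b.(\c.b)))
Step 1: ((\c.q) (\b.(\c.b)))
Step 2: q

Answer: q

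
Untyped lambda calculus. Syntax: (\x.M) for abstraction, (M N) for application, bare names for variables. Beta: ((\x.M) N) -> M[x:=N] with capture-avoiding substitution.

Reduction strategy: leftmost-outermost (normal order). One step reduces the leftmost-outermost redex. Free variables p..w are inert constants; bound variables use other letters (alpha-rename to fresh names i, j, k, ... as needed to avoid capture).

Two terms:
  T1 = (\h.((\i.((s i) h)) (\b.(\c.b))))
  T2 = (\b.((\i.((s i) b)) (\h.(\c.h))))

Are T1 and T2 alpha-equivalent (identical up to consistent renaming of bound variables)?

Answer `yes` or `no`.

Answer: yes

Derivation:
Term 1: (\h.((\i.((s i) h)) (\b.(\c.b))))
Term 2: (\b.((\i.((s i) b)) (\h.(\c.h))))
Alpha-equivalence: compare structure up to binder renaming.
Result: True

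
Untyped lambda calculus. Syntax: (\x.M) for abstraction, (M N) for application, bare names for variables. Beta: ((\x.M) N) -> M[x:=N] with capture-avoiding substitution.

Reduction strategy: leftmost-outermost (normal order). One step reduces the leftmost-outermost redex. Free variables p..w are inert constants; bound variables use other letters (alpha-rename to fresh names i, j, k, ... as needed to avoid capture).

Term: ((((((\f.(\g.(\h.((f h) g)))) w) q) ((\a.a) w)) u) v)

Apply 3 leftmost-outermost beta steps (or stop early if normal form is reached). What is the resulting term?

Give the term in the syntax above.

Step 0: ((((((\f.(\g.(\h.((f h) g)))) w) q) ((\a.a) w)) u) v)
Step 1: (((((\g.(\h.((w h) g))) q) ((\a.a) w)) u) v)
Step 2: ((((\h.((w h) q)) ((\a.a) w)) u) v)
Step 3: ((((w ((\a.a) w)) q) u) v)

Answer: ((((w ((\a.a) w)) q) u) v)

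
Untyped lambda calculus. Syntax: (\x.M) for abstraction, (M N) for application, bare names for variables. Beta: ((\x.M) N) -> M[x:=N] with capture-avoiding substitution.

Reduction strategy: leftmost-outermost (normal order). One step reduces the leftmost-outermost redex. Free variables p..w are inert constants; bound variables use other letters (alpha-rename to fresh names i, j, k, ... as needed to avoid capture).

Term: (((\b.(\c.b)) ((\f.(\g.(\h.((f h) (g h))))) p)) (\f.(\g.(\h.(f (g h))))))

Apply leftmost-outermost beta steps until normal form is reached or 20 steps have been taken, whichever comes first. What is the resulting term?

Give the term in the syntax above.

Step 0: (((\b.(\c.b)) ((\f.(\g.(\h.((f h) (g h))))) p)) (\f.(\g.(\h.(f (g h))))))
Step 1: ((\c.((\f.(\g.(\h.((f h) (g h))))) p)) (\f.(\g.(\h.(f (g h))))))
Step 2: ((\f.(\g.(\h.((f h) (g h))))) p)
Step 3: (\g.(\h.((p h) (g h))))

Answer: (\g.(\h.((p h) (g h))))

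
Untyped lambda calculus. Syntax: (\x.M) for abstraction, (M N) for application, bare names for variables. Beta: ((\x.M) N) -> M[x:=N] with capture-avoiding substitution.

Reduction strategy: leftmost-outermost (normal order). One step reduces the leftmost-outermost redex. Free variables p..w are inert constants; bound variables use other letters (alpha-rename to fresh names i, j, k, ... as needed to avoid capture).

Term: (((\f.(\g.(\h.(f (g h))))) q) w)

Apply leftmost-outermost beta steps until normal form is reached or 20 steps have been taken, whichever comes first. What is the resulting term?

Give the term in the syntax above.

Answer: (\h.(q (w h)))

Derivation:
Step 0: (((\f.(\g.(\h.(f (g h))))) q) w)
Step 1: ((\g.(\h.(q (g h)))) w)
Step 2: (\h.(q (w h)))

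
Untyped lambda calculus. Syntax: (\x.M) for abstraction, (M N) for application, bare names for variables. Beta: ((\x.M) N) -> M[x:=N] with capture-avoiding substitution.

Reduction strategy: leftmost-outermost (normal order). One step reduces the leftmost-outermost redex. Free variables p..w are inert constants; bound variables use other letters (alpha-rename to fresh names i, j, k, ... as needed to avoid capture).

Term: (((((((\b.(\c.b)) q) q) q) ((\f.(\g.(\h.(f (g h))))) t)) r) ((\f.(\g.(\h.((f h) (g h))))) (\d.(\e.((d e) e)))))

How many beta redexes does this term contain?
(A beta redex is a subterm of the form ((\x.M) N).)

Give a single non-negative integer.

Term: (((((((\b.(\c.b)) q) q) q) ((\f.(\g.(\h.(f (g h))))) t)) r) ((\f.(\g.(\h.((f h) (g h))))) (\d.(\e.((d e) e)))))
  Redex: ((\b.(\c.b)) q)
  Redex: ((\f.(\g.(\h.(f (g h))))) t)
  Redex: ((\f.(\g.(\h.((f h) (g h))))) (\d.(\e.((d e) e))))
Total redexes: 3

Answer: 3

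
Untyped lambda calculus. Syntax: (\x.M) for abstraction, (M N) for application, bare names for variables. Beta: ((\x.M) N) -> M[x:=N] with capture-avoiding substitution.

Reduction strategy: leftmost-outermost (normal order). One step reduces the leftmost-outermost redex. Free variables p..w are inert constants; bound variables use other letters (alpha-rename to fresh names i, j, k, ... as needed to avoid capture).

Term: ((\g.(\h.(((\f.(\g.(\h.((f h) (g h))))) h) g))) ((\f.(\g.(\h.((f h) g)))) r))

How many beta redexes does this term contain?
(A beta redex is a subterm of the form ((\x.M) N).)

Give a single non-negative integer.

Answer: 3

Derivation:
Term: ((\g.(\h.(((\f.(\g.(\h.((f h) (g h))))) h) g))) ((\f.(\g.(\h.((f h) g)))) r))
  Redex: ((\g.(\h.(((\f.(\g.(\h.((f h) (g h))))) h) g))) ((\f.(\g.(\h.((f h) g)))) r))
  Redex: ((\f.(\g.(\h.((f h) (g h))))) h)
  Redex: ((\f.(\g.(\h.((f h) g)))) r)
Total redexes: 3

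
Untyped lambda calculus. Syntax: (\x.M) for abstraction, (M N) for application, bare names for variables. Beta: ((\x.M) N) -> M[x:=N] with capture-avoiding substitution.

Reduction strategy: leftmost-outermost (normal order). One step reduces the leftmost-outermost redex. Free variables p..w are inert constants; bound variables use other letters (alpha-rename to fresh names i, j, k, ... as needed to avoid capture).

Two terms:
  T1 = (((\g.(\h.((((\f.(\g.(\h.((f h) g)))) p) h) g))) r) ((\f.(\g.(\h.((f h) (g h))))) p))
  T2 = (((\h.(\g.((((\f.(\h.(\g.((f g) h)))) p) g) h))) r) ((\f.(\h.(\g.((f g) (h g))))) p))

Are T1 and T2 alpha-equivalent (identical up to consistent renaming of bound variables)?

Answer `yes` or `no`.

Term 1: (((\g.(\h.((((\f.(\g.(\h.((f h) g)))) p) h) g))) r) ((\f.(\g.(\h.((f h) (g h))))) p))
Term 2: (((\h.(\g.((((\f.(\h.(\g.((f g) h)))) p) g) h))) r) ((\f.(\h.(\g.((f g) (h g))))) p))
Alpha-equivalence: compare structure up to binder renaming.
Result: True

Answer: yes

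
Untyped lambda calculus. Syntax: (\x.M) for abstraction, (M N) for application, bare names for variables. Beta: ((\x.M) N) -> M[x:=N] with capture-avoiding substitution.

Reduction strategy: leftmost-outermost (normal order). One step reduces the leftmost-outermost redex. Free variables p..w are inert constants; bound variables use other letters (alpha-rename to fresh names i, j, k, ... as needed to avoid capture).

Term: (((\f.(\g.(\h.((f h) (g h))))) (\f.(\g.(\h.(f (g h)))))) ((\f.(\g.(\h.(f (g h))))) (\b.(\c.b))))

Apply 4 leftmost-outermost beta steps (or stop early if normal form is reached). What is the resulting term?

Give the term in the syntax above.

Step 0: (((\f.(\g.(\h.((f h) (g h))))) (\f.(\g.(\h.(f (g h)))))) ((\f.(\g.(\h.(f (g h))))) (\b.(\c.b))))
Step 1: ((\g.(\h.(((\f.(\g.(\h.(f (g h))))) h) (g h)))) ((\f.(\g.(\h.(f (g h))))) (\b.(\c.b))))
Step 2: (\h.(((\f.(\g.(\h.(f (g h))))) h) (((\f.(\g.(\h.(f (g h))))) (\b.(\c.b))) h)))
Step 3: (\h.((\g.(\i.(h (g i)))) (((\f.(\g.(\h.(f (g h))))) (\b.(\c.b))) h)))
Step 4: (\h.(\i.(h ((((\f.(\g.(\h.(f (g h))))) (\b.(\c.b))) h) i))))

Answer: (\h.(\i.(h ((((\f.(\g.(\h.(f (g h))))) (\b.(\c.b))) h) i))))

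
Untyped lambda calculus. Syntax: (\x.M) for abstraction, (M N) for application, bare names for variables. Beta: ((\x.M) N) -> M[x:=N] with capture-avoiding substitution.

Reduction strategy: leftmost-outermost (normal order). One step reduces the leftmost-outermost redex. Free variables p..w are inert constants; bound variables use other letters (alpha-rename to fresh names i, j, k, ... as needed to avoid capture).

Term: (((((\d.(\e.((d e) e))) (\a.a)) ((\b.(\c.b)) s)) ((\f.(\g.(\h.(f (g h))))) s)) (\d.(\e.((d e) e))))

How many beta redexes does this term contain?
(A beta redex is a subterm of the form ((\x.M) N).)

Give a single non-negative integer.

Term: (((((\d.(\e.((d e) e))) (\a.a)) ((\b.(\c.b)) s)) ((\f.(\g.(\h.(f (g h))))) s)) (\d.(\e.((d e) e))))
  Redex: ((\d.(\e.((d e) e))) (\a.a))
  Redex: ((\b.(\c.b)) s)
  Redex: ((\f.(\g.(\h.(f (g h))))) s)
Total redexes: 3

Answer: 3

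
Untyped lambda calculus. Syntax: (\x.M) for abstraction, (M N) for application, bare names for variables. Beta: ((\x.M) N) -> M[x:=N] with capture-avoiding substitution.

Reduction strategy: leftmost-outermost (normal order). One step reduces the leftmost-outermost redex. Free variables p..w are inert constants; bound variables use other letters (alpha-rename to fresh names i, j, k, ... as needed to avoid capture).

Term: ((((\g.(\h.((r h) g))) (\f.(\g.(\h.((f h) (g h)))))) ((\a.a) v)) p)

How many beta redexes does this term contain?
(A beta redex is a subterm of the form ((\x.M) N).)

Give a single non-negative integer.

Term: ((((\g.(\h.((r h) g))) (\f.(\g.(\h.((f h) (g h)))))) ((\a.a) v)) p)
  Redex: ((\g.(\h.((r h) g))) (\f.(\g.(\h.((f h) (g h))))))
  Redex: ((\a.a) v)
Total redexes: 2

Answer: 2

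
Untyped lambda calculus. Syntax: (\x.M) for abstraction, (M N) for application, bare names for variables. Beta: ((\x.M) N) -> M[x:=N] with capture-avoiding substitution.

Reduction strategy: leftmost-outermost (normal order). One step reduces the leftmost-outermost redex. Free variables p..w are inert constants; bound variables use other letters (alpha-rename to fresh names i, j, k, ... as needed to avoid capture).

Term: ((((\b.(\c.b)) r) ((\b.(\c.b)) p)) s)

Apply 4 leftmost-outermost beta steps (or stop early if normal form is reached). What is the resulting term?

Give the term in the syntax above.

Answer: (r s)

Derivation:
Step 0: ((((\b.(\c.b)) r) ((\b.(\c.b)) p)) s)
Step 1: (((\c.r) ((\b.(\c.b)) p)) s)
Step 2: (r s)
Step 3: (normal form reached)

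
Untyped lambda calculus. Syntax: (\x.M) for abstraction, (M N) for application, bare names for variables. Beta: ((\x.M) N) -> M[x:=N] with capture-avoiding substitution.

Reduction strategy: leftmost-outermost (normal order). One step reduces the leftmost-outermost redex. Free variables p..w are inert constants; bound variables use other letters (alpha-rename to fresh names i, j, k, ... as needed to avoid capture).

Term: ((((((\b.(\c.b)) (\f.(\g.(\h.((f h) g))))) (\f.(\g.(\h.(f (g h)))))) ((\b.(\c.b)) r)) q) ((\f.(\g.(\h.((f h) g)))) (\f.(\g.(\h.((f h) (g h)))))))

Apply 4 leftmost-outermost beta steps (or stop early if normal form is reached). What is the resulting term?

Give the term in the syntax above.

Answer: ((\h.((((\b.(\c.b)) r) h) q)) ((\f.(\g.(\h.((f h) g)))) (\f.(\g.(\h.((f h) (g h)))))))

Derivation:
Step 0: ((((((\b.(\c.b)) (\f.(\g.(\h.((f h) g))))) (\f.(\g.(\h.(f (g h)))))) ((\b.(\c.b)) r)) q) ((\f.(\g.(\h.((f h) g)))) (\f.(\g.(\h.((f h) (g h)))))))
Step 1: (((((\c.(\f.(\g.(\h.((f h) g))))) (\f.(\g.(\h.(f (g h)))))) ((\b.(\c.b)) r)) q) ((\f.(\g.(\h.((f h) g)))) (\f.(\g.(\h.((f h) (g h)))))))
Step 2: ((((\f.(\g.(\h.((f h) g)))) ((\b.(\c.b)) r)) q) ((\f.(\g.(\h.((f h) g)))) (\f.(\g.(\h.((f h) (g h)))))))
Step 3: (((\g.(\h.((((\b.(\c.b)) r) h) g))) q) ((\f.(\g.(\h.((f h) g)))) (\f.(\g.(\h.((f h) (g h)))))))
Step 4: ((\h.((((\b.(\c.b)) r) h) q)) ((\f.(\g.(\h.((f h) g)))) (\f.(\g.(\h.((f h) (g h)))))))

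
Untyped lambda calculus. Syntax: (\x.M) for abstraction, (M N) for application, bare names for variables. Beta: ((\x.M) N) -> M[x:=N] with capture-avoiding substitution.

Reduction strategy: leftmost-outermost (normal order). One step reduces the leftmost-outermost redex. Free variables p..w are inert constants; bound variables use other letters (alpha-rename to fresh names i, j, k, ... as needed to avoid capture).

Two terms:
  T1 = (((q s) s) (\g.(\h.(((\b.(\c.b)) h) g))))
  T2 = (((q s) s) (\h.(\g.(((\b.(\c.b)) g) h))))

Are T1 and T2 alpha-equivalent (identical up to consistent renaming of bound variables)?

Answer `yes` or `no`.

Answer: yes

Derivation:
Term 1: (((q s) s) (\g.(\h.(((\b.(\c.b)) h) g))))
Term 2: (((q s) s) (\h.(\g.(((\b.(\c.b)) g) h))))
Alpha-equivalence: compare structure up to binder renaming.
Result: True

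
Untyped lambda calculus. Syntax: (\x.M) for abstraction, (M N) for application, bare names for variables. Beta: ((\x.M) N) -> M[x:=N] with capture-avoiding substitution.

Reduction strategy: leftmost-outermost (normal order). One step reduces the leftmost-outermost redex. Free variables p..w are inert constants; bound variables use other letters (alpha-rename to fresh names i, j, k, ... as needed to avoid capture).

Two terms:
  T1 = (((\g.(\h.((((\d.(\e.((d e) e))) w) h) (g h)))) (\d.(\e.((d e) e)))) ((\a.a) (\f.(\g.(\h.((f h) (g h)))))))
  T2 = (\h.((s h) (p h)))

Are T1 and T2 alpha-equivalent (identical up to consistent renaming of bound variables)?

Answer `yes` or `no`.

Answer: no

Derivation:
Term 1: (((\g.(\h.((((\d.(\e.((d e) e))) w) h) (g h)))) (\d.(\e.((d e) e)))) ((\a.a) (\f.(\g.(\h.((f h) (g h)))))))
Term 2: (\h.((s h) (p h)))
Alpha-equivalence: compare structure up to binder renaming.
Result: False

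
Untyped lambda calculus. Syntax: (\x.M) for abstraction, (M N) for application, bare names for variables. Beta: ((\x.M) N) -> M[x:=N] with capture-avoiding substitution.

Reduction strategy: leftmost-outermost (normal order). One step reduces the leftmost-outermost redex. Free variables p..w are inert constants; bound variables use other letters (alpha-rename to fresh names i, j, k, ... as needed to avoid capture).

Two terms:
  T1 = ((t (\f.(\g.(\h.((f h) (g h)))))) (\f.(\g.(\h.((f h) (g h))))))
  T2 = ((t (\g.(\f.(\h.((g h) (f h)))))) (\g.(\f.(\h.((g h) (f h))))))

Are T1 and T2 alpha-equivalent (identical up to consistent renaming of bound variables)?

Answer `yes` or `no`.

Answer: yes

Derivation:
Term 1: ((t (\f.(\g.(\h.((f h) (g h)))))) (\f.(\g.(\h.((f h) (g h))))))
Term 2: ((t (\g.(\f.(\h.((g h) (f h)))))) (\g.(\f.(\h.((g h) (f h))))))
Alpha-equivalence: compare structure up to binder renaming.
Result: True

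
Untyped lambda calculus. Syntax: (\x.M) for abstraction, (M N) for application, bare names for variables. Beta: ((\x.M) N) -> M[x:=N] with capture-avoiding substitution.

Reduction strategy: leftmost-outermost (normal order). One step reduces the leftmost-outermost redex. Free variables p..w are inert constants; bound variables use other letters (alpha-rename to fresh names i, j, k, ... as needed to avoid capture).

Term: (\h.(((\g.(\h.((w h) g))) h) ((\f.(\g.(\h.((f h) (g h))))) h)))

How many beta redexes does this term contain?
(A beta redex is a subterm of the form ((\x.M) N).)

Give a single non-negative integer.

Answer: 2

Derivation:
Term: (\h.(((\g.(\h.((w h) g))) h) ((\f.(\g.(\h.((f h) (g h))))) h)))
  Redex: ((\g.(\h.((w h) g))) h)
  Redex: ((\f.(\g.(\h.((f h) (g h))))) h)
Total redexes: 2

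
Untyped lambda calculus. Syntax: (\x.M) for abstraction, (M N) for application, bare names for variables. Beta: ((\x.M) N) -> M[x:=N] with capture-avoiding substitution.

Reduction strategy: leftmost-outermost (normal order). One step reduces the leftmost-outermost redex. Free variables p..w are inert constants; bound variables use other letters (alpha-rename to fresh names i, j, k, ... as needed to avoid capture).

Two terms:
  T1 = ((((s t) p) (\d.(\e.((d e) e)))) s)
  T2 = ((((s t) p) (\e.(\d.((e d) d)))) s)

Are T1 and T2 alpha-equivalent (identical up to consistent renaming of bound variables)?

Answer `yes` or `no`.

Term 1: ((((s t) p) (\d.(\e.((d e) e)))) s)
Term 2: ((((s t) p) (\e.(\d.((e d) d)))) s)
Alpha-equivalence: compare structure up to binder renaming.
Result: True

Answer: yes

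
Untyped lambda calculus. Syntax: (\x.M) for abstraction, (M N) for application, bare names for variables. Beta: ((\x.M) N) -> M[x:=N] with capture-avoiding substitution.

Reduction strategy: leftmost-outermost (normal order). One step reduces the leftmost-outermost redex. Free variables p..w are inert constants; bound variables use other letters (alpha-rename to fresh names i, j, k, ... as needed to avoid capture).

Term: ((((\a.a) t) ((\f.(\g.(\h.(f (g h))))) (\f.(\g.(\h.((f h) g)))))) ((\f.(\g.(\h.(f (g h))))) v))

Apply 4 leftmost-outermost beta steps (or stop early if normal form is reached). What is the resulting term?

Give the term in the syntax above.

Answer: ((t (\g.(\h.(\i.(\j.(((g h) j) i)))))) (\g.(\h.(v (g h)))))

Derivation:
Step 0: ((((\a.a) t) ((\f.(\g.(\h.(f (g h))))) (\f.(\g.(\h.((f h) g)))))) ((\f.(\g.(\h.(f (g h))))) v))
Step 1: ((t ((\f.(\g.(\h.(f (g h))))) (\f.(\g.(\h.((f h) g)))))) ((\f.(\g.(\h.(f (g h))))) v))
Step 2: ((t (\g.(\h.((\f.(\g.(\h.((f h) g)))) (g h))))) ((\f.(\g.(\h.(f (g h))))) v))
Step 3: ((t (\g.(\h.(\i.(\j.(((g h) j) i)))))) ((\f.(\g.(\h.(f (g h))))) v))
Step 4: ((t (\g.(\h.(\i.(\j.(((g h) j) i)))))) (\g.(\h.(v (g h)))))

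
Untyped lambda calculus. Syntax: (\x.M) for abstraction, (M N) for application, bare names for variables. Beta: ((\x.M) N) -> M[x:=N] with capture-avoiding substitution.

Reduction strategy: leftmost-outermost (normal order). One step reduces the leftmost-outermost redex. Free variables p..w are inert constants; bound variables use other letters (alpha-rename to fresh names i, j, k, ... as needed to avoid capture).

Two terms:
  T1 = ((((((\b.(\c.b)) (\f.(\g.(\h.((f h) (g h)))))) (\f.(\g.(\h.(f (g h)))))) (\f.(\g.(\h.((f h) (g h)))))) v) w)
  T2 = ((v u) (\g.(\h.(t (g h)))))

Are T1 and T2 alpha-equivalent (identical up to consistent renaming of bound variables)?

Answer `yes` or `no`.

Term 1: ((((((\b.(\c.b)) (\f.(\g.(\h.((f h) (g h)))))) (\f.(\g.(\h.(f (g h)))))) (\f.(\g.(\h.((f h) (g h)))))) v) w)
Term 2: ((v u) (\g.(\h.(t (g h)))))
Alpha-equivalence: compare structure up to binder renaming.
Result: False

Answer: no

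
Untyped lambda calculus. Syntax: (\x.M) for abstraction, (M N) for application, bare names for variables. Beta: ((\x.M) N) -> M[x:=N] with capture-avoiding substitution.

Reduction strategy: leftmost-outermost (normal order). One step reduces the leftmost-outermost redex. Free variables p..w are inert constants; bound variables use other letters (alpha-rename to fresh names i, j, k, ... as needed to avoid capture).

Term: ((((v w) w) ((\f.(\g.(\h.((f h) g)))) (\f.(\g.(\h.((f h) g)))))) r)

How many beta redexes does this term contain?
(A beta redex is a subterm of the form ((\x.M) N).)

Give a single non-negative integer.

Term: ((((v w) w) ((\f.(\g.(\h.((f h) g)))) (\f.(\g.(\h.((f h) g)))))) r)
  Redex: ((\f.(\g.(\h.((f h) g)))) (\f.(\g.(\h.((f h) g)))))
Total redexes: 1

Answer: 1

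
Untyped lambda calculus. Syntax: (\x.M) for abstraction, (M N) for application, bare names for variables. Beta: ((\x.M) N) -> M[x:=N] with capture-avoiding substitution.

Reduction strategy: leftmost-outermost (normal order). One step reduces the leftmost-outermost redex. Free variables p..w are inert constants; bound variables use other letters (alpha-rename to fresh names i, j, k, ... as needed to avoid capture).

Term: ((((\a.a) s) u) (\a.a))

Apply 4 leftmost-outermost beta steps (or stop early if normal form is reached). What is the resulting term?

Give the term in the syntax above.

Answer: ((s u) (\a.a))

Derivation:
Step 0: ((((\a.a) s) u) (\a.a))
Step 1: ((s u) (\a.a))
Step 2: (normal form reached)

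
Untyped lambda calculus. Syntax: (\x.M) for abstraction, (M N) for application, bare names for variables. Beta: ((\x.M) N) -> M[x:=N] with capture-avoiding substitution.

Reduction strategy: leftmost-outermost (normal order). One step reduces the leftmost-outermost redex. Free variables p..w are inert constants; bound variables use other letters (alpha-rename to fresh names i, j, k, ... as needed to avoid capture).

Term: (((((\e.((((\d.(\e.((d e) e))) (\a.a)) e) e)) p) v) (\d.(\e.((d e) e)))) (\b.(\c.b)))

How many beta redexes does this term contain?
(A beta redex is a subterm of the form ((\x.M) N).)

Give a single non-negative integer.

Answer: 2

Derivation:
Term: (((((\e.((((\d.(\e.((d e) e))) (\a.a)) e) e)) p) v) (\d.(\e.((d e) e)))) (\b.(\c.b)))
  Redex: ((\e.((((\d.(\e.((d e) e))) (\a.a)) e) e)) p)
  Redex: ((\d.(\e.((d e) e))) (\a.a))
Total redexes: 2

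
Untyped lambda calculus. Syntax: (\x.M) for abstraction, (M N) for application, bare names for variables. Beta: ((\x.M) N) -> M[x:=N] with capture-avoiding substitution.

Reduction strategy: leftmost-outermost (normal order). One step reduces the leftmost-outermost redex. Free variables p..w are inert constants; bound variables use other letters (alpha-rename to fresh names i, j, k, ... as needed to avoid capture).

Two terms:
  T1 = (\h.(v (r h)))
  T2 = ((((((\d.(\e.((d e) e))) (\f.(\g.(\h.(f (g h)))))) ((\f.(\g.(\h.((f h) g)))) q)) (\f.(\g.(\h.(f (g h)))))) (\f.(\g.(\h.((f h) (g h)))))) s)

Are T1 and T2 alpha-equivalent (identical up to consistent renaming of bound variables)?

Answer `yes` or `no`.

Term 1: (\h.(v (r h)))
Term 2: ((((((\d.(\e.((d e) e))) (\f.(\g.(\h.(f (g h)))))) ((\f.(\g.(\h.((f h) g)))) q)) (\f.(\g.(\h.(f (g h)))))) (\f.(\g.(\h.((f h) (g h)))))) s)
Alpha-equivalence: compare structure up to binder renaming.
Result: False

Answer: no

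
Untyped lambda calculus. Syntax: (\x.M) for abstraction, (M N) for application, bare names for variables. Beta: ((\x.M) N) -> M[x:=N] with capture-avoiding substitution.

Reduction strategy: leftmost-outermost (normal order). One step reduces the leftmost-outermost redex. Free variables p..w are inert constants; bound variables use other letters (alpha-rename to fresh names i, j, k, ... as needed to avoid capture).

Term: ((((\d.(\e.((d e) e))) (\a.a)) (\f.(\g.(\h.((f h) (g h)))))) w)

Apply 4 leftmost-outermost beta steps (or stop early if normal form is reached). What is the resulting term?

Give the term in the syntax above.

Step 0: ((((\d.(\e.((d e) e))) (\a.a)) (\f.(\g.(\h.((f h) (g h)))))) w)
Step 1: (((\e.(((\a.a) e) e)) (\f.(\g.(\h.((f h) (g h)))))) w)
Step 2: ((((\a.a) (\f.(\g.(\h.((f h) (g h)))))) (\f.(\g.(\h.((f h) (g h)))))) w)
Step 3: (((\f.(\g.(\h.((f h) (g h))))) (\f.(\g.(\h.((f h) (g h)))))) w)
Step 4: ((\g.(\h.(((\f.(\g.(\h.((f h) (g h))))) h) (g h)))) w)

Answer: ((\g.(\h.(((\f.(\g.(\h.((f h) (g h))))) h) (g h)))) w)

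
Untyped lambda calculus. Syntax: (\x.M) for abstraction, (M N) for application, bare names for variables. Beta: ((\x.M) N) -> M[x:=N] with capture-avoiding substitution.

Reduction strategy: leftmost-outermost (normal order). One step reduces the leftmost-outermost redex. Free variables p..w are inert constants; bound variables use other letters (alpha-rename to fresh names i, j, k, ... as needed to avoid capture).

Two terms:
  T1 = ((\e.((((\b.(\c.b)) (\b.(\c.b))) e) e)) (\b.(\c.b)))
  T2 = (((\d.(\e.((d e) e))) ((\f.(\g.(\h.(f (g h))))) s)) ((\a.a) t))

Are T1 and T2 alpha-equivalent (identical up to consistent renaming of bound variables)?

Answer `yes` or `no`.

Term 1: ((\e.((((\b.(\c.b)) (\b.(\c.b))) e) e)) (\b.(\c.b)))
Term 2: (((\d.(\e.((d e) e))) ((\f.(\g.(\h.(f (g h))))) s)) ((\a.a) t))
Alpha-equivalence: compare structure up to binder renaming.
Result: False

Answer: no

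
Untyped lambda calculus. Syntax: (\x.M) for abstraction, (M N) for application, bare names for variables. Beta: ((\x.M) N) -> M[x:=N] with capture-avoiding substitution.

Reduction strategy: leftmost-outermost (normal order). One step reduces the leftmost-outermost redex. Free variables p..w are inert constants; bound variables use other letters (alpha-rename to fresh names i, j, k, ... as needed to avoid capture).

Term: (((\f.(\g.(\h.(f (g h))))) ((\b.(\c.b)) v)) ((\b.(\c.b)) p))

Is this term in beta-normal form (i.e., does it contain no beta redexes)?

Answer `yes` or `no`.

Term: (((\f.(\g.(\h.(f (g h))))) ((\b.(\c.b)) v)) ((\b.(\c.b)) p))
Found 3 beta redex(es).

Answer: no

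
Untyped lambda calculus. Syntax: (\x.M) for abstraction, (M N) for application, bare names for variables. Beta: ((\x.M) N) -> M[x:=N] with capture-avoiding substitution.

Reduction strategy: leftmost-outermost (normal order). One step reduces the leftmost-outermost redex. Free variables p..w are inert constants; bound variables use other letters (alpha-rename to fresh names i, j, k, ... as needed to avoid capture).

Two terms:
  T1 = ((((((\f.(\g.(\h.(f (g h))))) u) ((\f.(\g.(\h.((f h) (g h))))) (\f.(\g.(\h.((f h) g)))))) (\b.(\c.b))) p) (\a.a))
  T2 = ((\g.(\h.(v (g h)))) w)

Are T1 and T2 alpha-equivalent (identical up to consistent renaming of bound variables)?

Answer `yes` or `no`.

Answer: no

Derivation:
Term 1: ((((((\f.(\g.(\h.(f (g h))))) u) ((\f.(\g.(\h.((f h) (g h))))) (\f.(\g.(\h.((f h) g)))))) (\b.(\c.b))) p) (\a.a))
Term 2: ((\g.(\h.(v (g h)))) w)
Alpha-equivalence: compare structure up to binder renaming.
Result: False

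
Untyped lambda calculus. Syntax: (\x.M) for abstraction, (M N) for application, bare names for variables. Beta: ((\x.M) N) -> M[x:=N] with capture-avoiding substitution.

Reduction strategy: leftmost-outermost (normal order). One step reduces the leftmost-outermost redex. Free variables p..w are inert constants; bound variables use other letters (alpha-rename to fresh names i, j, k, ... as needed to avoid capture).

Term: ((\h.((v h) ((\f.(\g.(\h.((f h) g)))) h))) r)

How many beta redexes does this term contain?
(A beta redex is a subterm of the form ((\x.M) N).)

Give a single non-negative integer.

Answer: 2

Derivation:
Term: ((\h.((v h) ((\f.(\g.(\h.((f h) g)))) h))) r)
  Redex: ((\h.((v h) ((\f.(\g.(\h.((f h) g)))) h))) r)
  Redex: ((\f.(\g.(\h.((f h) g)))) h)
Total redexes: 2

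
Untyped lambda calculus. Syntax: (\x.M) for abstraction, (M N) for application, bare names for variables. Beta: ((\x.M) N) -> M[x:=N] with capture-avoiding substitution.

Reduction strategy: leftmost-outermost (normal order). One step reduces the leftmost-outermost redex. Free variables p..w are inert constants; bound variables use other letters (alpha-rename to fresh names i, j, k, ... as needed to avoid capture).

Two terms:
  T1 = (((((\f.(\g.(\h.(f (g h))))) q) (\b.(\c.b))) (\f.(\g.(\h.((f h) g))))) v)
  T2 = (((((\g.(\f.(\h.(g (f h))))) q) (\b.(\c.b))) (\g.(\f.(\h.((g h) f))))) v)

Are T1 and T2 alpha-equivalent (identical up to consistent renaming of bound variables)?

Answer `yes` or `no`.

Term 1: (((((\f.(\g.(\h.(f (g h))))) q) (\b.(\c.b))) (\f.(\g.(\h.((f h) g))))) v)
Term 2: (((((\g.(\f.(\h.(g (f h))))) q) (\b.(\c.b))) (\g.(\f.(\h.((g h) f))))) v)
Alpha-equivalence: compare structure up to binder renaming.
Result: True

Answer: yes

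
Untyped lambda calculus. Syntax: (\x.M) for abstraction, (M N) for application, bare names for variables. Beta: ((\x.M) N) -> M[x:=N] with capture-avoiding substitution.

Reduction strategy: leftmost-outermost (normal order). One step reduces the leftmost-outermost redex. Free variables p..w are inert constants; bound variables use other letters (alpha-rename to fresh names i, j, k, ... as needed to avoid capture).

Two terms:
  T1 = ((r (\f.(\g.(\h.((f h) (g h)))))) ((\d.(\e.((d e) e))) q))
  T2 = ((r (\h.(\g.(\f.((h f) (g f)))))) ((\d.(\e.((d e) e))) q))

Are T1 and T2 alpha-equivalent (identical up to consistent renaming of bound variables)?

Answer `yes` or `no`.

Answer: yes

Derivation:
Term 1: ((r (\f.(\g.(\h.((f h) (g h)))))) ((\d.(\e.((d e) e))) q))
Term 2: ((r (\h.(\g.(\f.((h f) (g f)))))) ((\d.(\e.((d e) e))) q))
Alpha-equivalence: compare structure up to binder renaming.
Result: True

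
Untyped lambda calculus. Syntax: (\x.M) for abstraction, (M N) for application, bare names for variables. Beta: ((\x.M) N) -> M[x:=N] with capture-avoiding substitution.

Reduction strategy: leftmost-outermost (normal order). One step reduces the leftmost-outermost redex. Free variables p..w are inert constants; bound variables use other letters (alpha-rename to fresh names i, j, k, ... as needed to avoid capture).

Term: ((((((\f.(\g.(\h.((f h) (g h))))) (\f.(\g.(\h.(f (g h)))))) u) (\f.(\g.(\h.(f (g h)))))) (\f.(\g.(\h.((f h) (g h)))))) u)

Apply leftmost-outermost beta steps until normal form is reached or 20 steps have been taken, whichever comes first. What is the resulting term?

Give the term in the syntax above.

Step 0: ((((((\f.(\g.(\h.((f h) (g h))))) (\f.(\g.(\h.(f (g h)))))) u) (\f.(\g.(\h.(f (g h)))))) (\f.(\g.(\h.((f h) (g h)))))) u)
Step 1: (((((\g.(\h.(((\f.(\g.(\h.(f (g h))))) h) (g h)))) u) (\f.(\g.(\h.(f (g h)))))) (\f.(\g.(\h.((f h) (g h)))))) u)
Step 2: ((((\h.(((\f.(\g.(\h.(f (g h))))) h) (u h))) (\f.(\g.(\h.(f (g h)))))) (\f.(\g.(\h.((f h) (g h)))))) u)
Step 3: (((((\f.(\g.(\h.(f (g h))))) (\f.(\g.(\h.(f (g h)))))) (u (\f.(\g.(\h.(f (g h))))))) (\f.(\g.(\h.((f h) (g h)))))) u)
Step 4: ((((\g.(\h.((\f.(\g.(\h.(f (g h))))) (g h)))) (u (\f.(\g.(\h.(f (g h))))))) (\f.(\g.(\h.((f h) (g h)))))) u)
Step 5: (((\h.((\f.(\g.(\h.(f (g h))))) ((u (\f.(\g.(\h.(f (g h)))))) h))) (\f.(\g.(\h.((f h) (g h)))))) u)
Step 6: (((\f.(\g.(\h.(f (g h))))) ((u (\f.(\g.(\h.(f (g h)))))) (\f.(\g.(\h.((f h) (g h))))))) u)
Step 7: ((\g.(\h.(((u (\f.(\g.(\h.(f (g h)))))) (\f.(\g.(\h.((f h) (g h)))))) (g h)))) u)
Step 8: (\h.(((u (\f.(\g.(\h.(f (g h)))))) (\f.(\g.(\h.((f h) (g h)))))) (u h)))

Answer: (\h.(((u (\f.(\g.(\h.(f (g h)))))) (\f.(\g.(\h.((f h) (g h)))))) (u h)))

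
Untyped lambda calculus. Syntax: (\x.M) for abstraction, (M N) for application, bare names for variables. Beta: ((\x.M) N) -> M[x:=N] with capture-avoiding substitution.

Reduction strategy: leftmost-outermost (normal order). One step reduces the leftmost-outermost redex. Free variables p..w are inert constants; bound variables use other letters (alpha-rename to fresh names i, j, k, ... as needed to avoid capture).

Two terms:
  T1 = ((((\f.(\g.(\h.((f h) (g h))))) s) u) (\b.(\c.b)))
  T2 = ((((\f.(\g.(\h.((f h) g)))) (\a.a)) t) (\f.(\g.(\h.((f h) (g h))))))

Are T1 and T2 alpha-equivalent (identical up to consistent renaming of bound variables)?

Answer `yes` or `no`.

Term 1: ((((\f.(\g.(\h.((f h) (g h))))) s) u) (\b.(\c.b)))
Term 2: ((((\f.(\g.(\h.((f h) g)))) (\a.a)) t) (\f.(\g.(\h.((f h) (g h))))))
Alpha-equivalence: compare structure up to binder renaming.
Result: False

Answer: no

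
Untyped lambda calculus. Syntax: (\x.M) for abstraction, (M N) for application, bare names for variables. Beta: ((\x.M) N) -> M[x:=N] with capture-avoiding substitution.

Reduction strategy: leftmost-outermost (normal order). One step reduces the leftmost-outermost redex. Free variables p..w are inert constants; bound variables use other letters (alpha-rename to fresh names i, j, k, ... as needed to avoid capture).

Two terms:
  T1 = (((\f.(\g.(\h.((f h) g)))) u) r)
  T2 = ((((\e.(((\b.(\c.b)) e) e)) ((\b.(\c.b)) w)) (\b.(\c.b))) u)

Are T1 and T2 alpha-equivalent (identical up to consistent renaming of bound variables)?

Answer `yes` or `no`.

Term 1: (((\f.(\g.(\h.((f h) g)))) u) r)
Term 2: ((((\e.(((\b.(\c.b)) e) e)) ((\b.(\c.b)) w)) (\b.(\c.b))) u)
Alpha-equivalence: compare structure up to binder renaming.
Result: False

Answer: no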